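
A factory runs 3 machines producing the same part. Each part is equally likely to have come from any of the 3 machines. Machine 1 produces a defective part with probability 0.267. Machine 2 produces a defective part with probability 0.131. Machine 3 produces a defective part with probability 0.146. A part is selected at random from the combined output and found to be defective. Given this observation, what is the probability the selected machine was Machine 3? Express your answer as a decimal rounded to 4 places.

Posterior probability ≈ 0.2684

P(defective|M1) = 0.267; P(defective|M2) = 0.131; P(defective|M3) = 0.146.
Prior × likelihood for each source: 0.333333·0.267=0.08900, 0.333333·0.131=0.04367, 0.333333·0.146=0.04867. Summing gives P(defective) = 0.18133.
P(Machine 3 | defective) = 0.04867 / 0.18133 = 0.2684.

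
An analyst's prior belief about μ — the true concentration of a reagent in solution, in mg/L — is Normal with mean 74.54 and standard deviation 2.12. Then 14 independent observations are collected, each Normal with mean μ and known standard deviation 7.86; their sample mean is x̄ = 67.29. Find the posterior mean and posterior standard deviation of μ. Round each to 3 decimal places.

Posterior mean ≈ 70.882; posterior SD ≈ 1.492

Prior precision 1/τ₀² = 1/2.12² = 0.222499; data precision n/σ² = 14/7.86² = 0.226612.
Posterior precision = 0.222499 + 0.226612 = 0.449111, giving posterior SD = 1/√0.449111 = 1.492.
Posterior mean = (0.222499·74.54 + 0.226612·67.29) / 0.449111 = 70.882.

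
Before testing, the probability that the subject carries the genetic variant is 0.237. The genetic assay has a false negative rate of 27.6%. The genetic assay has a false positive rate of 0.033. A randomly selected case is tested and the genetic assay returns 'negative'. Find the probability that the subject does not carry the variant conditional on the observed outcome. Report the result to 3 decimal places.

P(¬H | E) ≈ 0.919

Let H be the event that the subject carries the genetic variant. P(H) = 0.237, so P(¬H) = 0.763. With E the 'negative' result, P(E|H) = 0.276 and P(E|¬H) = 0.967.
P(E) = 0.276·0.237 + 0.967·0.763 = 0.065412 + 0.73782 = 0.80323.
By Bayes' theorem, P(H|E) = 0.065412 / 0.80323 = 0.081. Hence P(¬H|E) = 1 − 0.081 = 0.919.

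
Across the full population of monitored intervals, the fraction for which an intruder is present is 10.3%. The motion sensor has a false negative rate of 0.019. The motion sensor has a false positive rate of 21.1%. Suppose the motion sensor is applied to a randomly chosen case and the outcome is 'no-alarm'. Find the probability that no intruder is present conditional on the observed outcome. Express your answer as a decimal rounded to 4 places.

P(¬H | E) ≈ 0.9972

Write H for 'an intruder is present'. Prior odds H:¬H = 0.103/0.897 = 0.11483. For the 'no-alarm' outcome, the likelihood ratio is 0.019/0.789 = 0.024081.
Posterior odds = 0.11483 × 0.024081 = 0.0027652, so P(H|E) = 0.0027652/(1+0.0027652) = 0.0028. Then P(¬H|E) = 1 − 0.0028 = 0.9972.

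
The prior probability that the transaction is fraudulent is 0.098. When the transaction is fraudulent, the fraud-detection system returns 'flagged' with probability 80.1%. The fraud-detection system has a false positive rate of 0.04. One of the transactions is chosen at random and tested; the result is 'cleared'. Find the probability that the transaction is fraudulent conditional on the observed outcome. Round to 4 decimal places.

Let H be the event that the transaction is fraudulent. P(H) = 0.098, so P(¬H) = 0.902. With E the 'cleared' result, P(E|H) = 0.199 and P(E|¬H) = 0.96.
P(E) = 0.199·0.098 + 0.96·0.902 = 0.019502 + 0.86592 = 0.88542.
By Bayes' theorem, P(H|E) = 0.019502 / 0.88542 = 0.0220.

P(H | E) ≈ 0.0220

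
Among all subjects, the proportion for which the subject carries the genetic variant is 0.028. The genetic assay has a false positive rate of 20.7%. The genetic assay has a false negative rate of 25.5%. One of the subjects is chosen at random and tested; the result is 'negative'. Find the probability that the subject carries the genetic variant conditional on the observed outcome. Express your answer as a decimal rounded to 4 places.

P(H | E) ≈ 0.0092

Write H for 'the subject carries the genetic variant'. Prior odds H:¬H = 0.028/0.972 = 0.028807. For the 'negative' outcome, the likelihood ratio is 0.255/0.793 = 0.32156.
Posterior odds = 0.028807 × 0.32156 = 0.0092632, so P(H|E) = 0.0092632/(1+0.0092632) = 0.0092.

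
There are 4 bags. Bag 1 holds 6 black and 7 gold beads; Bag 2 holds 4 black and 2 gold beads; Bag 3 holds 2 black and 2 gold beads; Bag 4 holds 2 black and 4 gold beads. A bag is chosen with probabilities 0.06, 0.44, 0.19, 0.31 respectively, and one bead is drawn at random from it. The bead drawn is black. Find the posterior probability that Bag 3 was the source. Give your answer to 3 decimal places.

P(black|Bag 1) = 0.4615; P(black|Bag 2) = 0.6667; P(black|Bag 3) = 0.5; P(black|Bag 4) = 0.3333.
Prior × likelihood for each source: 0.06·0.4615=0.02769, 0.44·0.6667=0.2933, 0.19·0.5=0.09500, 0.31·0.3333=0.1033. Summing gives P(black) = 0.51936.
P(Bag 3 | black) = 0.09500 / 0.51936 = 0.183.

Posterior probability ≈ 0.183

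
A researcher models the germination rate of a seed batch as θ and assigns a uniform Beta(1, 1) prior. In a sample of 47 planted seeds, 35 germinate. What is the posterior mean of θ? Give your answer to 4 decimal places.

Observing 35 successes and 12 failures updates Beta(1, 1) by adding the success and failure counts to the two shape parameters: α = 1+35 = 36, β = 1+12 = 13.
E[θ | data] = 36/(36+13) = 0.7347.

Posterior mean ≈ 0.7347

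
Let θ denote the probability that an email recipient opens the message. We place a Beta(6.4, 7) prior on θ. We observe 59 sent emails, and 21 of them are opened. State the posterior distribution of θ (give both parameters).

Posterior: Beta(27.4, 45)

Observing 21 successes and 38 failures updates Beta(6.4, 7) by adding the success and failure counts to the two shape parameters: α = 6.4+21 = 27.4, β = 7+38 = 45.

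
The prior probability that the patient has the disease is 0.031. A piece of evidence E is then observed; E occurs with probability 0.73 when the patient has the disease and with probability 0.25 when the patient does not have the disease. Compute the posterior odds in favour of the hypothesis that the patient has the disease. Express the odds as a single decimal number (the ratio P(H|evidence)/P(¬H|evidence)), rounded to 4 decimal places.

Prior odds = 0.031/(1−0.031) = 0.031992. In log-odds, ln(0.031992) = -3.4423.
Add log likelihood ratio: ln(2.9200) = 1.0716.
Posterior log-odds = -2.3707, so posterior odds = exp(-2.3707) = 0.093416.

Posterior odds ≈ 0.0934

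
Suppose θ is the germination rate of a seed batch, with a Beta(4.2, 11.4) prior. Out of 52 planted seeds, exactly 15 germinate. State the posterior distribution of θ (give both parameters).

Posterior: Beta(19.2, 48.4)

The binomial likelihood is conjugate to the Beta prior: with 15 successes and 37 failures, the posterior is Beta(4.2+15, 11.4+37) = Beta(19.2, 48.4).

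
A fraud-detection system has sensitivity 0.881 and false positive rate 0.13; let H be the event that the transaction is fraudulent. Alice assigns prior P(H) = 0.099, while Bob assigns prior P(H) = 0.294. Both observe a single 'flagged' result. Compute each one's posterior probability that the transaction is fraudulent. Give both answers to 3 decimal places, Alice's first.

The likelihood ratio for a 'flagged' result is 0.881/0.13 = 6.7769.
Alice: prior odds 0.099/0.901 = 0.10988; posterior odds 0.74463; posterior probability 0.427.
Bob: prior odds 0.294/0.706 = 0.41643; posterior odds 2.8221; posterior probability 0.738.

Alice: 0.427; Bob: 0.738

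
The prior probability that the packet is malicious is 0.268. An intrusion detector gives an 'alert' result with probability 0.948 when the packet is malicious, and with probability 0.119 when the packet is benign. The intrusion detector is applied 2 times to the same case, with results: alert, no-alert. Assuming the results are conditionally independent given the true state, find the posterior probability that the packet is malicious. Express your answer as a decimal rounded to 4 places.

Posterior P(H) ≈ 0.1469

With H the event that the packet is malicious, the joint likelihood of the observed sequence is P(data|H) = 0.948·0.052 = 0.049296 and P(data|¬H) = 0.119·0.881 = 0.10484.
Bayes: P(H|data) = 0.268·0.049296 / (0.268·0.049296 + 0.732·0.10484) = 0.013211/0.089953 = 0.1469.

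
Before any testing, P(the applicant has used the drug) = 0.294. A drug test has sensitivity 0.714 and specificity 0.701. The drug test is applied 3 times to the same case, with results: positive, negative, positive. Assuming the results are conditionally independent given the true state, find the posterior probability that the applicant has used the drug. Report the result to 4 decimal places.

Posterior P(H) ≈ 0.4921

With H the event that the applicant has used the drug, the joint likelihood of the observed sequence is P(data|H) = 0.714·0.286·0.714 = 0.14580 and P(data|¬H) = 0.299·0.701·0.299 = 0.062670.
Bayes: P(H|data) = 0.294·0.14580 / (0.294·0.14580 + 0.706·0.062670) = 0.042866/0.087111 = 0.4921.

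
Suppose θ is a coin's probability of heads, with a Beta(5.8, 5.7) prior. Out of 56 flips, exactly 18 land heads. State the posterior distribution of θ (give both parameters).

Posterior: Beta(23.8, 43.7)

Observing 18 successes and 38 failures updates Beta(5.8, 5.7) by adding the success and failure counts to the two shape parameters: α = 5.8+18 = 23.8, β = 5.7+38 = 43.7.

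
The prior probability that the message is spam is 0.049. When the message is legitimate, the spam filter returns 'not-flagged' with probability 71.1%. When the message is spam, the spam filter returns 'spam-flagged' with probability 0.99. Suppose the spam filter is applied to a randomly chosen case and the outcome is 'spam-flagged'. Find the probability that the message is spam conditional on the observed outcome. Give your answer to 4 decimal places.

Write H for 'the message is spam'. Prior odds H:¬H = 0.049/0.951 = 0.051525. For the 'spam-flagged' outcome, the likelihood ratio is 0.99/0.289 = 3.4256.
Posterior odds = 0.051525 × 3.4256 = 0.17650, so P(H|E) = 0.17650/(1+0.17650) = 0.1500.

P(H | E) ≈ 0.1500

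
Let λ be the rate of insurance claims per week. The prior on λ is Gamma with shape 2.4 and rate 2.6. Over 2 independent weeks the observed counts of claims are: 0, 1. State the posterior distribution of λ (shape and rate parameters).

The Poisson likelihood adds the total count to the shape and the number of exposure periods to the rate. Here ∑xᵢ = 1 and n = 2, so shape 2.4→3.4 and rate 2.6→4.6.

Posterior: Gamma(shape=3.4, rate=4.6)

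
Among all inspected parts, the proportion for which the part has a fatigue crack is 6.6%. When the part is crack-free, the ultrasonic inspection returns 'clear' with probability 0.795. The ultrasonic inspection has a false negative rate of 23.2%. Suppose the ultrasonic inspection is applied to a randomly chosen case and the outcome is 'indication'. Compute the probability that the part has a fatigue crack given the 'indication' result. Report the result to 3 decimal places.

P(H | E) ≈ 0.209

Let H be the event that the part has a fatigue crack. P(H) = 0.066, so P(¬H) = 0.934. With E the 'indication' result, P(E|H) = 0.768 and P(E|¬H) = 0.205.
P(E) = 0.768·0.066 + 0.205·0.934 = 0.050688 + 0.19147 = 0.24216.
By Bayes' theorem, P(H|E) = 0.050688 / 0.24216 = 0.209.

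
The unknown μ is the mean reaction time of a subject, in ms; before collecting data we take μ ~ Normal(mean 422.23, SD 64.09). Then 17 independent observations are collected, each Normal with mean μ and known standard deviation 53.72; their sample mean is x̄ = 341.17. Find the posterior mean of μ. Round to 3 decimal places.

Posterior mean ≈ 344.387

Prior precision 1/τ₀² = 1/64.09² = 0.00024346; data precision n/σ² = 17/53.72² = 0.00589084.
Posterior precision = 0.00024346 + 0.00589084 = 0.00613429.
Posterior mean = (0.00024346·422.23 + 0.00589084·341.17) / 0.00613429 = 344.387.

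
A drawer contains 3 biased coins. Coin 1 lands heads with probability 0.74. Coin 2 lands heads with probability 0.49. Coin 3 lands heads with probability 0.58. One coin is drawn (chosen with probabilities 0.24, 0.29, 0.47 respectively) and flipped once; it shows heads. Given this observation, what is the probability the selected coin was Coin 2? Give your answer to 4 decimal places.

Posterior probability ≈ 0.2399

Tabulate prior·likelihood by source: [1] prior 0.24, lik 0.74, product 0.1776; [2] prior 0.29, lik 0.49, product 0.1421; [3] prior 0.47, lik 0.58, product 0.2726.
Normalizing constant = 0.59230; the posterior for Coin 2 is its product over the sum, 0.1421/0.59230 = 0.2399.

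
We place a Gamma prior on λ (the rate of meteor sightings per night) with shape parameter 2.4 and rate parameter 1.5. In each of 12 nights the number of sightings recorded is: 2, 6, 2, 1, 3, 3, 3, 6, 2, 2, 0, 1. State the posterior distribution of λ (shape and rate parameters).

Total count ∑xᵢ = 31 over n = 12 nights.
Gamma is conjugate to the Poisson likelihood: posterior is Gamma(shape = 2.4+31 = 33.4, rate = 1.5+12 = 13.5).

Posterior: Gamma(shape=33.4, rate=13.5)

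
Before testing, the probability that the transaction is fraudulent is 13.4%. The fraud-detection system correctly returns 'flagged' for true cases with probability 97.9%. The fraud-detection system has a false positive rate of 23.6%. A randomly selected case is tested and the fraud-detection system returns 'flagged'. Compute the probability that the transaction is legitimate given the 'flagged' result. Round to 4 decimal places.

Let H be the event that the transaction is fraudulent. P(H) = 0.134, so P(¬H) = 0.866. With E the 'flagged' result, P(E|H) = 0.979 and P(E|¬H) = 0.236.
P(E) = 0.979·0.134 + 0.236·0.866 = 0.13119 + 0.20438 = 0.33556.
By Bayes' theorem, P(H|E) = 0.13119 / 0.33556 = 0.3909. Hence P(¬H|E) = 1 − 0.3909 = 0.6091.

P(¬H | E) ≈ 0.6091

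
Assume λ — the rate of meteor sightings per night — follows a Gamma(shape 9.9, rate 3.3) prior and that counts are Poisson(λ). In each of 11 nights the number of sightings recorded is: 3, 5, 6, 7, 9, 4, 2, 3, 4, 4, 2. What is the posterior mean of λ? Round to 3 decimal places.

Posterior mean ≈ 4.119

Total count ∑xᵢ = 49 over n = 11 nights.
Gamma is conjugate to the Poisson likelihood: posterior is Gamma(shape = 9.9+49 = 58.9, rate = 3.3+11 = 14.3).
Posterior mean = shape/rate = 58.9/14.3 = 4.119.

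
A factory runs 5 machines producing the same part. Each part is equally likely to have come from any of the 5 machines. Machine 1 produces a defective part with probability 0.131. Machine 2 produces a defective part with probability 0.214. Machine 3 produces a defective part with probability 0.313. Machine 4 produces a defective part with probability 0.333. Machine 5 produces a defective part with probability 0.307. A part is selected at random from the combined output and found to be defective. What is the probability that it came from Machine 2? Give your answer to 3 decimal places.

Tabulate prior·likelihood by source: [1] prior 0.2, lik 0.131, product 0.02620; [2] prior 0.2, lik 0.214, product 0.04280; [3] prior 0.2, lik 0.313, product 0.06260; [4] prior 0.2, lik 0.333, product 0.06660; [5] prior 0.2, lik 0.307, product 0.06140.
Normalizing constant = 0.25960; the posterior for Machine 2 is its product over the sum, 0.04280/0.25960 = 0.165.

Posterior probability ≈ 0.165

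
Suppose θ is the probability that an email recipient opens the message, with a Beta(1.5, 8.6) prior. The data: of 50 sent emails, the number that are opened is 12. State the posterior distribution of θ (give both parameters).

Posterior: Beta(13.5, 46.6)

The binomial likelihood is conjugate to the Beta prior: with 12 successes and 38 failures, the posterior is Beta(1.5+12, 8.6+38) = Beta(13.5, 46.6).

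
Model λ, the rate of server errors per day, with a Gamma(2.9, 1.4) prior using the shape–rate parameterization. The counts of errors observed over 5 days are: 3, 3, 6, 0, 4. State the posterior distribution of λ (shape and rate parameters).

Posterior: Gamma(shape=18.9, rate=6.4)

Total count ∑xᵢ = 16 over n = 5 days.
Gamma is conjugate to the Poisson likelihood: posterior is Gamma(shape = 2.9+16 = 18.9, rate = 1.4+5 = 6.4).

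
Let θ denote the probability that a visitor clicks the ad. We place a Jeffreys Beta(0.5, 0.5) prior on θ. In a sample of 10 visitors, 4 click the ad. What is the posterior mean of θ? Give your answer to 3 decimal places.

Observing 4 successes and 6 failures updates Beta(0.5, 0.5) by adding the success and failure counts to the two shape parameters: α = 0.5+4 = 4.5, β = 0.5+6 = 6.5.
Posterior mean = α/(α+β) = 4.5/11 = 0.409.

Posterior mean ≈ 0.409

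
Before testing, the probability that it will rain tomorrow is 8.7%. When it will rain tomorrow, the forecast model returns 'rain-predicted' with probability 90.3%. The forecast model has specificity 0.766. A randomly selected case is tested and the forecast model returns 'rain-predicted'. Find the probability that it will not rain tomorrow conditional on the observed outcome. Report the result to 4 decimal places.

Let H be the event that it will rain tomorrow. P(H) = 0.087, so P(¬H) = 0.913. With E the 'rain-predicted' result, P(E|H) = 0.903 and P(E|¬H) = 0.234.
P(E) = 0.903·0.087 + 0.234·0.913 = 0.078561 + 0.21364 = 0.29220.
By Bayes' theorem, P(H|E) = 0.078561 / 0.29220 = 0.2689. Hence P(¬H|E) = 1 − 0.2689 = 0.7311.

P(¬H | E) ≈ 0.7311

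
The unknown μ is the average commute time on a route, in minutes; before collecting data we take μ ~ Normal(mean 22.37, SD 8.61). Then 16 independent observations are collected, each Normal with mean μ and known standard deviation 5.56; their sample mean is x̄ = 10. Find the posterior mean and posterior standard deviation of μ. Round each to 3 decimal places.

Prior precision 1/τ₀² = 1/8.61² = 0.0134894; data precision n/σ² = 16/5.56² = 0.517572.
Posterior precision = 0.0134894 + 0.517572 = 0.531061, giving posterior SD = 1/√0.531061 = 1.372.
Posterior mean = (0.0134894·22.37 + 0.517572·10) / 0.531061 = 10.314.

Posterior mean ≈ 10.314; posterior SD ≈ 1.372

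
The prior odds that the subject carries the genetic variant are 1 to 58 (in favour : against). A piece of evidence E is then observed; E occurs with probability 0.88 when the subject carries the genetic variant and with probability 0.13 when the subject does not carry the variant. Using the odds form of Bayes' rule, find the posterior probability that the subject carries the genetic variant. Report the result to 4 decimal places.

Posterior probability ≈ 0.1045

Prior odds = 1/58 = 0.017241. In log-odds, ln(0.017241) = -4.0604.
Add log likelihood ratio: ln(6.7692) = 1.9124.
Posterior log-odds = -2.1481, so posterior odds = exp(-2.1481) = 0.11671. Converting, P(H|E) = 0.11671/1.1167 = 0.1045.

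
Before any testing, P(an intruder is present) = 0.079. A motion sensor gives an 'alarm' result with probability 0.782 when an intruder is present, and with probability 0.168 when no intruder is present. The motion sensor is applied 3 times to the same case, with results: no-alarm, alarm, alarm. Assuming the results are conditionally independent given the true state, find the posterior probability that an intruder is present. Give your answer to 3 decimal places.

Let H be the event that an intruder is present; start with P(H) = 0.079. P('alarm'|H) = 0.782, P('alarm'|¬H) = 0.168.
Update on result 1 ('no-alarm'): P(H) ← 0.218·0.0790 / (0.218·0.0790 + 0.832·0.9210) = 0.017222/0.78349 = 0.0220.
Update on result 2 ('alarm'): P(H) ← 0.782·0.0220 / (0.782·0.0220 + 0.168·0.9780) = 0.017189/0.18150 = 0.0947.
Update on result 3 ('alarm'): P(H) ← 0.782·0.0947 / (0.782·0.0947 + 0.168·0.9053) = 0.074062/0.22615 = 0.3275.

Posterior P(H) ≈ 0.327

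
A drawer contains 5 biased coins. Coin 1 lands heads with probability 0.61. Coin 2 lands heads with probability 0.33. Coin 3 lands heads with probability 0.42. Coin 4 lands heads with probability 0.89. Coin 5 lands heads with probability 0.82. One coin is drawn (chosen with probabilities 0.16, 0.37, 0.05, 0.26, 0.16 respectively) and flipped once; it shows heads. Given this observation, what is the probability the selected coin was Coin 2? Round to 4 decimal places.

Posterior probability ≈ 0.2024

P(heads|C1) = 0.61; P(heads|C2) = 0.33; P(heads|C3) = 0.42; P(heads|C4) = 0.89; P(heads|C5) = 0.82.
Prior × likelihood for each source: 0.16·0.61=0.09760, 0.37·0.33=0.1221, 0.05·0.42=0.02100, 0.26·0.89=0.2314, 0.16·0.82=0.1312. Summing gives P(heads) = 0.60330.
P(Coin 2 | heads) = 0.1221 / 0.60330 = 0.2024.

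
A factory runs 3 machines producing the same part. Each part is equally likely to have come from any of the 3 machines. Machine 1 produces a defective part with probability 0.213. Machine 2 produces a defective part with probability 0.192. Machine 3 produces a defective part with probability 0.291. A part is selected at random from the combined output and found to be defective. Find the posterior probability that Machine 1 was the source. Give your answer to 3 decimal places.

P(defective|M1) = 0.213; P(defective|M2) = 0.192; P(defective|M3) = 0.291.
Prior × likelihood for each source: 0.333333·0.213=0.07100, 0.333333·0.192=0.06400, 0.333333·0.291=0.09700. Summing gives P(defective) = 0.23200.
P(Machine 1 | defective) = 0.07100 / 0.23200 = 0.306.

Posterior probability ≈ 0.306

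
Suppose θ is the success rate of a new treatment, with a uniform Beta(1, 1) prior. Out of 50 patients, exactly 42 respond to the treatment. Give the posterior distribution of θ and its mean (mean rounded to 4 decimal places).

Posterior: Beta(43, 9); mean ≈ 0.8269

Observing 42 successes and 8 failures updates Beta(1, 1) by adding the success and failure counts to the two shape parameters: α = 1+42 = 43, β = 1+8 = 9.
Posterior mean = α/(α+β) = 43/52 = 0.8269.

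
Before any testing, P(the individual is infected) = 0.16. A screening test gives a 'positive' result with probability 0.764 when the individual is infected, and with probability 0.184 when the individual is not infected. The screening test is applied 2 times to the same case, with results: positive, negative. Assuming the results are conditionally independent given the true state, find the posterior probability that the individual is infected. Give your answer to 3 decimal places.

Posterior P(H) ≈ 0.186

With H the event that the individual is infected, the joint likelihood of the observed sequence is P(data|H) = 0.764·0.236 = 0.18030 and P(data|¬H) = 0.184·0.816 = 0.15014.
Bayes: P(H|data) = 0.16·0.18030 / (0.16·0.18030 + 0.84·0.15014) = 0.028849/0.15497 = 0.1862.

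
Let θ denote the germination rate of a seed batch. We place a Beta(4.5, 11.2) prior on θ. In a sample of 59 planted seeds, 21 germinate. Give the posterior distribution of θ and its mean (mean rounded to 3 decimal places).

Posterior: Beta(25.5, 49.2); mean ≈ 0.341

The binomial likelihood is conjugate to the Beta prior: with 21 successes and 38 failures, the posterior is Beta(4.5+21, 11.2+38) = Beta(25.5, 49.2).
E[θ | data] = 25.5/(25.5+49.2) = 0.341.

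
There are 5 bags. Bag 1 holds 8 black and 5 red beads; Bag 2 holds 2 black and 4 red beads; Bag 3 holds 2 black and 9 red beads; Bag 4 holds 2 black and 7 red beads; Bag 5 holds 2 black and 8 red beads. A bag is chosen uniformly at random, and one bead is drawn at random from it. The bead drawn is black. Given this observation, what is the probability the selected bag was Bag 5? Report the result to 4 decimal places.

Posterior probability ≈ 0.1288

Tabulate prior·likelihood by source: [1] prior 0.2, lik 0.6154, product 0.1231; [2] prior 0.2, lik 0.3333, product 0.06667; [3] prior 0.2, lik 0.1818, product 0.03636; [4] prior 0.2, lik 0.2222, product 0.04444; [5] prior 0.2, lik 0.2, product 0.04000.
Normalizing constant = 0.31055; the posterior for Bag 5 is its product over the sum, 0.04000/0.31055 = 0.1288.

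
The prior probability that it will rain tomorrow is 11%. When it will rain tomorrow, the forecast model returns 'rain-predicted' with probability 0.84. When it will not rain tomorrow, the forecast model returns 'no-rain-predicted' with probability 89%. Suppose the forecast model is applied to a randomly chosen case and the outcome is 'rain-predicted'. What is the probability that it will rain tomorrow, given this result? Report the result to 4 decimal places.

P(H | E) ≈ 0.4855

Write H for 'it will rain tomorrow'. Prior odds H:¬H = 0.11/0.89 = 0.12360. For the 'rain-predicted' outcome, the likelihood ratio is 0.84/0.11 = 7.6364.
Posterior odds = 0.12360 × 7.6364 = 0.94382, so P(H|E) = 0.94382/(1+0.94382) = 0.4855.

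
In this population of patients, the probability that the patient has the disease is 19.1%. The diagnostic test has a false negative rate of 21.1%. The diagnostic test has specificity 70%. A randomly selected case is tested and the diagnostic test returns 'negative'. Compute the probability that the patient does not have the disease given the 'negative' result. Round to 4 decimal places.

P(¬H | E) ≈ 0.9336

Write H for 'the patient has the disease'. Prior odds H:¬H = 0.191/0.809 = 0.23609. For the 'negative' outcome, the likelihood ratio is 0.211/0.7 = 0.30143.
Posterior odds = 0.23609 × 0.30143 = 0.071165, so P(H|E) = 0.071165/(1+0.071165) = 0.0664. Then P(¬H|E) = 1 − 0.0664 = 0.9336.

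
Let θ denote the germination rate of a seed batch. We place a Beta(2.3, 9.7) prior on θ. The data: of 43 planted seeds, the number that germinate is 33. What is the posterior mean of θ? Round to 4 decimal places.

Posterior mean ≈ 0.6418

The binomial likelihood is conjugate to the Beta prior: with 33 successes and 10 failures, the posterior is Beta(2.3+33, 9.7+10) = Beta(35.3, 19.7).
Posterior mean = α/(α+β) = 35.3/55 = 0.6418.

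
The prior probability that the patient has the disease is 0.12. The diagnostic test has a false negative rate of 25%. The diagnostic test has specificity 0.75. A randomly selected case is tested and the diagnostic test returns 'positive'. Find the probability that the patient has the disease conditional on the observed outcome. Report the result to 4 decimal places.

P(H | E) ≈ 0.2903

Write H for 'the patient has the disease'. Prior odds H:¬H = 0.12/0.88 = 0.13636. For the 'positive' outcome, the likelihood ratio is 0.75/0.25 = 3.0000.
Posterior odds = 0.13636 × 3.0000 = 0.40909, so P(H|E) = 0.40909/(1+0.40909) = 0.2903.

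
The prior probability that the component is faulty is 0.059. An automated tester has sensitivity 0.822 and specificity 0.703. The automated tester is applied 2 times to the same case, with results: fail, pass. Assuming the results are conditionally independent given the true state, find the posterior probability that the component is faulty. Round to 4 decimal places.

Let H be the event that the component is faulty; start with P(H) = 0.059. P('fail'|H) = 0.822, P('fail'|¬H) = 0.297.
Update on result 1 ('fail'): P(H) ← 0.822·0.0590 / (0.822·0.0590 + 0.297·0.9410) = 0.048498/0.32798 = 0.1479.
Update on result 2 ('pass'): P(H) ← 0.178·0.1479 / (0.178·0.1479 + 0.703·0.8521) = 0.026321/0.62537 = 0.0421.

Posterior P(H) ≈ 0.0421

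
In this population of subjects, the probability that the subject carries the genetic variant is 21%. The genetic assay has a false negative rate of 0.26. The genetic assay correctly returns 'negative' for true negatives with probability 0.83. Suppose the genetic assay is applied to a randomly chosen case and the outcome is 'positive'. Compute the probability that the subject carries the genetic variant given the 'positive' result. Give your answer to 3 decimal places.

Write H for 'the subject carries the genetic variant'. Prior odds H:¬H = 0.21/0.79 = 0.26582. For the 'positive' outcome, the likelihood ratio is 0.74/0.17 = 4.3529.
Posterior odds = 0.26582 × 4.3529 = 1.1571, so P(H|E) = 1.1571/(1+1.1571) = 0.536.

P(H | E) ≈ 0.536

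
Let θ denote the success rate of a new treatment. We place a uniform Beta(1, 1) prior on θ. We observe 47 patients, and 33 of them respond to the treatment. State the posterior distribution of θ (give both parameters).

Observing 33 successes and 14 failures updates Beta(1, 1) by adding the success and failure counts to the two shape parameters: α = 1+33 = 34, β = 1+14 = 15.

Posterior: Beta(34, 15)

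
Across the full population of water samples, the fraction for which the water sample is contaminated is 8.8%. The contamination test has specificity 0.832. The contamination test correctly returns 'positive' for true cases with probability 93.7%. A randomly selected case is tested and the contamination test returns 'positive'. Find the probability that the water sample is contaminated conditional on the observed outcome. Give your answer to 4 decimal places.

P(H | E) ≈ 0.3499

Write H for 'the water sample is contaminated'. Prior odds H:¬H = 0.088/0.912 = 0.096491. For the 'positive' outcome, the likelihood ratio is 0.937/0.168 = 5.5774.
Posterior odds = 0.096491 × 5.5774 = 0.53817, so P(H|E) = 0.53817/(1+0.53817) = 0.3499.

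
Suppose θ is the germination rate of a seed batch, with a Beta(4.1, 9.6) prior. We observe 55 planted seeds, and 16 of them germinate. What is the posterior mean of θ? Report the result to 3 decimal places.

Observing 16 successes and 39 failures updates Beta(4.1, 9.6) by adding the success and failure counts to the two shape parameters: α = 4.1+16 = 20.1, β = 9.6+39 = 48.6.
Posterior mean = α/(α+β) = 20.1/68.7 = 0.293.

Posterior mean ≈ 0.293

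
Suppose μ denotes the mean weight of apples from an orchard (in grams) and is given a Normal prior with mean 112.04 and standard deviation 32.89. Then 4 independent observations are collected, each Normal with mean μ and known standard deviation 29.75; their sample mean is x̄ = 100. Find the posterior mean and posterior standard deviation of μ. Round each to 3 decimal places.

Posterior mean ≈ 102.045; posterior SD ≈ 13.553

With known σ, the Normal prior is conjugate. Weight on the data is w = (n/σ²)/(n/σ² + 1/τ₀²) = 0.00451945/(0.00451945+0.00092443) = 0.83019.
Posterior mean = w·x̄ + (1−w)·μ₀ = 0.83019·100 + 0.16981·112.04 = 102.045. Posterior variance = 1/(0.00451945+0.00092443) = 183.692, so SD = 13.553.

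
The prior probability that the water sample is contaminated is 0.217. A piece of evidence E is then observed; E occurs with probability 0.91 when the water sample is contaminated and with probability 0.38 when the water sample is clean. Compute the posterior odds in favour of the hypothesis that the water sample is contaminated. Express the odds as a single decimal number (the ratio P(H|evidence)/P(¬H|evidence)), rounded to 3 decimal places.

Posterior odds ≈ 0.664

Prior odds = 0.217/(1−0.217) = 0.27714.
Likelihood ratio for E = 0.91/0.38 = 2.3947.
Posterior odds = prior odds × LR = 0.66368.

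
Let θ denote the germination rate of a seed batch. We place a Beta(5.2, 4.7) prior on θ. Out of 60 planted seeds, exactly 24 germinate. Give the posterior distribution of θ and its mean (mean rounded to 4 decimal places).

The binomial likelihood is conjugate to the Beta prior: with 24 successes and 36 failures, the posterior is Beta(5.2+24, 4.7+36) = Beta(29.2, 40.7).
E[θ | data] = 29.2/(29.2+40.7) = 0.4177.

Posterior: Beta(29.2, 40.7); mean ≈ 0.4177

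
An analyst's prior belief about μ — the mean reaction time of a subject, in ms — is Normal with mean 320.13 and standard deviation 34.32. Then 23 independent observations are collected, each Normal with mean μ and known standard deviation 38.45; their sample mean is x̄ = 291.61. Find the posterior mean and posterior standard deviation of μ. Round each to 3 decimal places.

Prior precision 1/τ₀² = 1/34.32² = 0.00084900; data precision n/σ² = 23/38.45² = 0.0155573.
Posterior precision = 0.00084900 + 0.0155573 = 0.0164063, giving posterior SD = 1/√0.0164063 = 7.807.
Posterior mean = (0.00084900·320.13 + 0.0155573·291.61) / 0.0164063 = 293.086.

Posterior mean ≈ 293.086; posterior SD ≈ 7.807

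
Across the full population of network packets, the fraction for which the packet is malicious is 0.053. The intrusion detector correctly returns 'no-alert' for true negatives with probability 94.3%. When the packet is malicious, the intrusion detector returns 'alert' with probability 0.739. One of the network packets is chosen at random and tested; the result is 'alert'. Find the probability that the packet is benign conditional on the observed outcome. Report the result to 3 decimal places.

P(¬H | E) ≈ 0.580

Write H for 'the packet is malicious'. Prior odds H:¬H = 0.053/0.947 = 0.055966. For the 'alert' outcome, the likelihood ratio is 0.739/0.057 = 12.965.
Posterior odds = 0.055966 × 12.965 = 0.72560, so P(H|E) = 0.72560/(1+0.72560) = 0.420. Then P(¬H|E) = 1 − 0.420 = 0.580.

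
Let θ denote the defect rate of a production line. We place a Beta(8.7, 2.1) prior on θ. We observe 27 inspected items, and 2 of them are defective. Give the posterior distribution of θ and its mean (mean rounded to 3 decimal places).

Posterior: Beta(10.7, 27.1); mean ≈ 0.283

Observing 2 successes and 25 failures updates Beta(8.7, 2.1) by adding the success and failure counts to the two shape parameters: α = 8.7+2 = 10.7, β = 2.1+25 = 27.1.
E[θ | data] = 10.7/(10.7+27.1) = 0.283.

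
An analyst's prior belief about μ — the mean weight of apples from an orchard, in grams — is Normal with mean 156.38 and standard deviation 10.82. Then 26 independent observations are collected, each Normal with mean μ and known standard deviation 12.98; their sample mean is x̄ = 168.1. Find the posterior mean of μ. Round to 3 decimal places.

With known σ, the Normal prior is conjugate. Weight on the data is w = (n/σ²)/(n/σ² + 1/τ₀²) = 0.154321/(0.154321+0.00854172) = 0.94755.
Posterior mean = w·x̄ + (1−w)·μ₀ = 0.94755·168.1 + 0.052448·156.38 = 167.485.

Posterior mean ≈ 167.485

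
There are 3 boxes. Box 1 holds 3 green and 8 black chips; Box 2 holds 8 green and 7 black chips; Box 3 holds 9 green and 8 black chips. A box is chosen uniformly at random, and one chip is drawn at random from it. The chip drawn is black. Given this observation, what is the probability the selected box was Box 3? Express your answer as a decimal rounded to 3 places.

Posterior probability ≈ 0.283

P(black|Box 1) = 0.7273; P(black|Box 2) = 0.4667; P(black|Box 3) = 0.4706.
Prior × likelihood for each source: 0.333333·0.7273=0.2424, 0.333333·0.4667=0.1556, 0.333333·0.4706=0.1569. Summing gives P(black) = 0.55484.
P(Box 3 | black) = 0.1569 / 0.55484 = 0.283.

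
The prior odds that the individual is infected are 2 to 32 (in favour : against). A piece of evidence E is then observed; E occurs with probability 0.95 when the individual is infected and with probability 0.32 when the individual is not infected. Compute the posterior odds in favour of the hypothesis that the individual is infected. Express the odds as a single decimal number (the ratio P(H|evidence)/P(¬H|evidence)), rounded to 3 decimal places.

Posterior odds ≈ 0.186

Prior odds = 2/32 = 0.062500. In log-odds, ln(0.062500) = -2.7726.
Add log likelihood ratio: ln(2.9688) = 1.0881.
Posterior log-odds = -1.6844, so posterior odds = exp(-1.6844) = 0.18555.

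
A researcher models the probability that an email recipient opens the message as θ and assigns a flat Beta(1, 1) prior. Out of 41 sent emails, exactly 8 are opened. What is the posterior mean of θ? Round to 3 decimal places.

Observing 8 successes and 33 failures updates Beta(1, 1) by adding the success and failure counts to the two shape parameters: α = 1+8 = 9, β = 1+33 = 34.
E[θ | data] = 9/(9+34) = 0.209.

Posterior mean ≈ 0.209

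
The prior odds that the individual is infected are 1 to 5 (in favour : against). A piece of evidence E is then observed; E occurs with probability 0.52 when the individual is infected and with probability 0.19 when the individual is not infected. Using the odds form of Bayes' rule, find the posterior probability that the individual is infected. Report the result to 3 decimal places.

Prior odds = 1/5 = 0.20000. In log-odds, ln(0.20000) = -1.6094.
Add log likelihood ratio: ln(2.7368) = 1.0068.
Posterior log-odds = -0.60263, so posterior odds = exp(-0.60263) = 0.54737. Converting, P(H|E) = 0.54737/1.5474 = 0.354.

Posterior probability ≈ 0.354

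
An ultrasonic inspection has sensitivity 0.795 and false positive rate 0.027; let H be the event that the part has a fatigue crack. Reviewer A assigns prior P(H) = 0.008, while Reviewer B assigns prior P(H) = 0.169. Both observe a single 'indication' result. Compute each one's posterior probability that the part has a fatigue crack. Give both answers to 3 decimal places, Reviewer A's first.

Reviewer A: 0.192; Reviewer B: 0.857

P('+'|H) = 0.795, P('+'|¬H) = 0.027.
Reviewer A: numerator 0.795·0.008 = 0.0063600; evidence = 0.0063600+0.027·0.992 = 0.033144; posterior = 0.192.
Reviewer B: numerator 0.795·0.169 = 0.13436; evidence = 0.13436+0.027·0.831 = 0.15679; posterior = 0.857.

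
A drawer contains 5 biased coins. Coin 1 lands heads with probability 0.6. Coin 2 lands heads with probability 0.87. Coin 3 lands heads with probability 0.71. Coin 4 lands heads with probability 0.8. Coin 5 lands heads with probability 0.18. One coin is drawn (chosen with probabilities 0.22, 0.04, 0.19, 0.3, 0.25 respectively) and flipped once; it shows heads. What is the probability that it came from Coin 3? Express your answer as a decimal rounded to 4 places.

Posterior probability ≈ 0.2299

Tabulate prior·likelihood by source: [1] prior 0.22, lik 0.6, product 0.1320; [2] prior 0.04, lik 0.87, product 0.03480; [3] prior 0.19, lik 0.71, product 0.1349; [4] prior 0.3, lik 0.8, product 0.2400; [5] prior 0.25, lik 0.18, product 0.04500.
Normalizing constant = 0.58670; the posterior for Coin 3 is its product over the sum, 0.1349/0.58670 = 0.2299.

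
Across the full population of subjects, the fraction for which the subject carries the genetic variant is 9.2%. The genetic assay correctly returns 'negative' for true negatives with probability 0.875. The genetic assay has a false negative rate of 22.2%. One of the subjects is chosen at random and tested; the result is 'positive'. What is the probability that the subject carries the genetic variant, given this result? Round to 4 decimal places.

Write H for 'the subject carries the genetic variant'. Prior odds H:¬H = 0.092/0.908 = 0.10132. For the 'positive' outcome, the likelihood ratio is 0.778/0.125 = 6.2240.
Posterior odds = 0.10132 × 6.2240 = 0.63063, so P(H|E) = 0.63063/(1+0.63063) = 0.3867.

P(H | E) ≈ 0.3867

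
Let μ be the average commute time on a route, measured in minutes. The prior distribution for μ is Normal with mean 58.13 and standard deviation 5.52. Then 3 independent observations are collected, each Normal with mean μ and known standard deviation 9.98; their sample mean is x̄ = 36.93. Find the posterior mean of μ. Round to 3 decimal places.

Posterior mean ≈ 47.984

With known σ, the Normal prior is conjugate. Weight on the data is w = (n/σ²)/(n/σ² + 1/τ₀²) = 0.0301204/(0.0301204+0.0328187) = 0.47856.
Posterior mean = w·x̄ + (1−w)·μ₀ = 0.47856·36.93 + 0.52144·58.13 = 47.984.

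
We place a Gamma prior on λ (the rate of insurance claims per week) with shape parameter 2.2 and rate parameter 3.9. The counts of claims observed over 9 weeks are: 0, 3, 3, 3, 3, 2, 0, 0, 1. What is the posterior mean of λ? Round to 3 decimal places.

Posterior mean ≈ 1.333

The Poisson likelihood adds the total count to the shape and the number of exposure periods to the rate. Here ∑xᵢ = 15 and n = 9, so shape 2.2→17.2 and rate 3.9→12.9.
Posterior mean = shape/rate = 17.2/12.9 = 1.333.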